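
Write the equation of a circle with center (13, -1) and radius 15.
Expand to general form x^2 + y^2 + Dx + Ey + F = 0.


(x-13)^2 + (y+ 1)^2 = 15^2
D = -2h = -26, E = -2k = 2
F = h^2+k^2-r^2 = 169+1-225 = -55

x^2 + y^2 - 26x + 2y - 55 = 0


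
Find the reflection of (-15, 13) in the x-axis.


Reflection rule for x-axis: (x, -y)
(-15, 13) -> (-15, -13)

(-15, -13)


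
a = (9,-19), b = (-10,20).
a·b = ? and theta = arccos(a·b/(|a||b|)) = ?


a·b = 9*(-10) - 19*20 = -90 - 380 = -470
|a| = sqrt(81+361) = 21.0238
|b| = sqrt(100+400) = 22.3607
cos(theta) = -470/(sqrt(442)*sqrt(500)) = -470/sqrt(221000) = -0.999774
theta = arccos(-470/sqrt(221000)) = 178.7811 degrees

a·b = -470, theta = 178.7811 deg


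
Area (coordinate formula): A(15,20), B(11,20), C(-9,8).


15*(20-8) = 180
11*(8-20) = -132
-9*(20-20) = 0
sum = 48
Area = |48|/2 = 24.0000

24.0000 sq units


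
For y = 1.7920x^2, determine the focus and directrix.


a = 1.7920
1/(4a) = 0.1395
Focus = (0, 0.1395)
Directrix: y = -0.1395

Focus = (0, 0.1395), Directrix: y = -0.1395


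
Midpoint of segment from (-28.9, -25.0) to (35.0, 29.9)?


Mx = (-28.9 + 35.0)/2 = 6.1/2 = 3.0500
My = (-25.0 + 29.9)/2 = 4.9/2 = 2.4500

(3.0500, 2.4500)


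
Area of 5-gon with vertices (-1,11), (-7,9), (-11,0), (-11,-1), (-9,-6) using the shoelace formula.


sum(xi*y_{i+1}) = -1*9 - 7*0 - 11*(-1) - 11*(-6) - 9*11 = -31
sum(yi*x_{i+1}) = 11*(-7) + 9*(-11) + 0*(-11) - 1*(-9) - 6*(-1) = -161
Area = |-31 + 161|/2 = 130/2 = 65.0000

65.0000 sq units


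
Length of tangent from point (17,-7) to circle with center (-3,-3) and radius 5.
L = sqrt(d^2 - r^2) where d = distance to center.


d = sqrt((17+ 3)^2 + (-7+ 3)^2) = sqrt(400+16) = 20.3961
L = sqrt(416.0000 - 25) = sqrt(391.0000) = 19.7737

19.7737


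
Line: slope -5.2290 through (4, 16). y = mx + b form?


y - 16 = -5.2290(x - 4)
y = -5.2290x + 16 + 5.2290*4
y = -5.2290x + 36.9160

y = -5.2290x + 36.9160


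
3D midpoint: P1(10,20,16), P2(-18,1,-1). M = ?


Mx = (10- 18)/2 = -4.0000
My = (20+1)/2 = 10.5000
Mz = (16- 1)/2 = 7.5000

M = (-4.0000, 10.5000, 7.5000)


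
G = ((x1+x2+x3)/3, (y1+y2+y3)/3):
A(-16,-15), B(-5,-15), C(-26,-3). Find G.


Gx = (-16- 5- 26)/3 = -47/3 = -15.6667
Gy = (-15- 15- 3)/3 = -33/3 = -11.0000

G = (-15.6667, -11.0000)


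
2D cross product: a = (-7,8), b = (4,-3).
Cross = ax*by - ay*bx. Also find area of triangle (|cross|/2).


cross = -7*(-3) - 8*4 = 21 - 32 = -11
Triangle area = |-11|/2 = 11/2 = 5.5000

cross = -11, triangle area = 5.5000


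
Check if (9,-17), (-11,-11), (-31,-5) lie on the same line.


9*(-11+ 5) - 11*(-5+ 17) - 31*(-17+ 11)
= -54 - 132 + 186 = 0

Yes, collinear (determinant = 0)


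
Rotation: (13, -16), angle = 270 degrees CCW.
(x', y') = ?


cos(270) = 0, sin(270) = -1
x' = 13*0 + 16*(-1) = -16
y' = 13*(-1) - 16*0 = -13

(-16, -13)


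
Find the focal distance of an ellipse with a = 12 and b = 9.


c^2 = 12^2 - 9^2 = 144 - 81 = 63
c = sqrt(63) = 7.9373

c = 7.9373


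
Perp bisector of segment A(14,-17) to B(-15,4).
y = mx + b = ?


Midpoint = (-0.5, -6.5)
Slope of AB = dy/dx = 21/(-29) = -0.7241
Perp slope = -dx/dy = 29/21 = 1.3810
b = My - (perp slope)*Mx = -6.5 + (-29*(-0.5))/21 = -6.5 + 0.6905 = -5.8095

y = 1.3810x - 5.8095


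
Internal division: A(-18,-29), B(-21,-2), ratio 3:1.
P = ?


Px = (3*(-21) + 1*(-18))/4 = -81/4 = -20.2500
Py = (3*(-2) + 1*(-29))/4 = -35/4 = -8.7500

P = (-20.2500, -8.7500)


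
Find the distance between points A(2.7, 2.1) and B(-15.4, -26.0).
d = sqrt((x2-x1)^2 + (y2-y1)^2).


dx = -15.4 - 2.7 = -18.1
dy = -26.0 - 2.1 = -28.1
d = sqrt(327.61 + 789.61) = sqrt(1117.22) = 33.4248

33.4248


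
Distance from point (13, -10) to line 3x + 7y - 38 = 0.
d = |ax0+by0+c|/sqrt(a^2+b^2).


|3*13 + 7*(-10) - 38| = |-69| = 69
sqrt(9 + 49) = sqrt(58) = 7.6158
d = 69/sqrt(58) = 9.0601

9.0601


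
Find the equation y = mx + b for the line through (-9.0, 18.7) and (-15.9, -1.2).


m = (-19.9)/(-6.9) = 2.8841
b = y1 - m*x1 = 18.7 - (-19.9*(-9.0))/(-6.9) = 18.7 + 25.9565 = 44.6565

y = 2.8841x + 44.6565


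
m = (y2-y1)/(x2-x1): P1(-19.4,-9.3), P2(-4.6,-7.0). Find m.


dy = -7.0 + 9.3 = 2.3
dx = -4.6 + 19.4 = 14.8
m = 2.3/14.8 = 0.1554

m = 0.1554


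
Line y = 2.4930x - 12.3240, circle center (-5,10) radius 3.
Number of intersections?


Substitute y = 2.4930x - 12.3240: (x+ 5)^2 + (2.4930x- 12.3240-10)^2 = 9
Expand to Ax^2 + Bx + C = 0, where b-k = -22.324
A = 1+m^2 = 7.215049
B = 2(m(b-k) - h) = 2(2.4930*(-22.324) + 5) = -101.307464
C = h^2 + (b-k)^2 - r^2 = 25 + 498.360976 - 9 = 514.360976
disc = B^2-4AC = 10263.2023 - 14844.5586 = -4581.3563
disc < 0

0 intersection points


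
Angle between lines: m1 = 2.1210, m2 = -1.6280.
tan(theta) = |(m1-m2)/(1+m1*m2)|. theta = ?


m1-m2 = 3.749
1+m1*m2 = -2.452988
tan(theta) = |3.749/(-2.452988)| = 1.528340
theta = arctan(|3.749/(-2.452988)|) = 56.8031 degrees (acute angle)

56.8031 degrees


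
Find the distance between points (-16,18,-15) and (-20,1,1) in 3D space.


dx=-4, dy=-17, dz=16
d = sqrt(16+289+256) = sqrt(561) = 23.6854

23.6854


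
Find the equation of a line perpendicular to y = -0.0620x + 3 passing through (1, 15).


Perpendicular slope = -1/m1 = -1/(-0.0620) = 16.1290
b2 = y0 - m2*x0 = 15 + 1/(-0.0620) = 15 - 16.1290 = -1.1290

y = 16.1290x - 1.1290


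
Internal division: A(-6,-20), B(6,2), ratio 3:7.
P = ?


Px = (3*6 + 7*(-6))/10 = -24/10 = -2.4000
Py = (3*2 + 7*(-20))/10 = -134/10 = -13.4000

P = (-2.4000, -13.4000)


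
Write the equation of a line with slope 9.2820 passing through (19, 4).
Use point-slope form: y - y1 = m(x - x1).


y - 4 = 9.2820(x - 19)
y = 9.2820x + 4 - 9.2820*19
y = 9.2820x - 172.3580

y = 9.2820x - 172.3580


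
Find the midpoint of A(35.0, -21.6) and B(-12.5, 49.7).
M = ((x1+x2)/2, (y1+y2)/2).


Mx = (35.0 - 12.5)/2 = 22.5/2 = 11.2500
My = (-21.6 + 49.7)/2 = 28.1/2 = 14.0500

(11.2500, 14.0500)


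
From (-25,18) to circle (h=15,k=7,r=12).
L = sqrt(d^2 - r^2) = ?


d = sqrt((-25-15)^2 + (18-7)^2) = sqrt(1600+121) = 41.4849
L = sqrt(1721.0000 - 144) = sqrt(1577.0000) = 39.7115

39.7115


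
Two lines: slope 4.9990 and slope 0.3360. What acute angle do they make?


m1-m2 = 4.663
1+m1*m2 = 2.679664
tan(theta) = |4.663/2.679664| = 1.740144
theta = arctan(|4.663/2.679664|) = 60.1155 degrees (acute angle)

60.1155 degrees


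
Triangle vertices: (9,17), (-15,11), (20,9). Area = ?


9*(11-9) = 18
-15*(9-17) = 120
20*(17-11) = 120
sum = 258
Area = |258|/2 = 129.0000

129.0000 sq units


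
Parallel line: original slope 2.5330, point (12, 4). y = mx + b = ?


Parallel lines have equal slopes.
m2 = 2.5330
b2 = 4 - 2.5330*12 = -26.3960

y = 2.5330x - 26.3960


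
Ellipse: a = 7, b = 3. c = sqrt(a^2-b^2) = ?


c^2 = 7^2 - 3^2 = 49 - 9 = 40
c = sqrt(40) = 6.3246

c = 6.3246


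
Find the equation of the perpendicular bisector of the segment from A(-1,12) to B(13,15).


Midpoint = (6, 13.5)
Slope of AB = dy/dx = 3/14 = 0.2143
Perp slope = -dx/dy = -14/3 = -4.6667
b = My - (perp slope)*Mx = 13.5 + (14*6)/3 = 13.5 + 28.0000 = 41.5000

y = -4.6667x + 41.5000


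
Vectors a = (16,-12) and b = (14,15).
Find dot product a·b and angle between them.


a·b = 16*14 - 12*15 = 224 - 180 = 44
|a| = sqrt(256+144) = 20.0000
|b| = sqrt(196+225) = 20.5183
cos(theta) = 44/(sqrt(400)*sqrt(421)) = 44/sqrt(168400) = 0.107221
theta = arccos(44/sqrt(168400)) = 83.8448 degrees

a·b = 44, theta = 83.8448 deg


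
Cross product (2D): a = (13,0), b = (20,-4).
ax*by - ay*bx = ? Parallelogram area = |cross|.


cross = 13*(-4) - 0*20 = -52 - 0 = -52
Parallelogram area = |-52| = 52

cross = -52, parallelogram area = 52


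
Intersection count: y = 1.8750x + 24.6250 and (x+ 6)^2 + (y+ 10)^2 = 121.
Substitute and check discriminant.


Substitute y = 1.8750x + 24.6250: (x+ 6)^2 + (1.8750x+24.6250+ 10)^2 = 121
Expand to Ax^2 + Bx + C = 0, where b-k = 34.625
A = 1+m^2 = 4.515625
B = 2(m(b-k) - h) = 2(1.8750*34.625 + 6) = 141.84375
C = h^2 + (b-k)^2 - r^2 = 36 + 1198.890625 - 121 = 1113.890625
disc = B^2-4AC = 20119.6494 - 20119.6494 = 0
disc = 0

1 intersection point (tangent)


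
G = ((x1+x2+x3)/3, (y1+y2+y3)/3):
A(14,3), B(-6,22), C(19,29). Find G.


Gx = (14- 6+19)/3 = 27/3 = 9.0000
Gy = (3+22+29)/3 = 54/3 = 18.0000

G = (9.0000, 18.0000)


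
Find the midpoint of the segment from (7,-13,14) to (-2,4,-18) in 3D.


Mx = (7- 2)/2 = 2.5000
My = (-13+4)/2 = -4.5000
Mz = (14- 18)/2 = -2.0000

M = (2.5000, -4.5000, -2.0000)


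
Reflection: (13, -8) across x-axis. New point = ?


Reflection rule for x-axis: (x, -y)
(13, -8) -> (13, 8)

(13, 8)


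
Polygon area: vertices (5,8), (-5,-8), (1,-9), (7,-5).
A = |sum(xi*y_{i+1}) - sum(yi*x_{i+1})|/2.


sum(xi*y_{i+1}) = 5*(-8) - 5*(-9) + 1*(-5) + 7*8 = 56
sum(yi*x_{i+1}) = 8*(-5) - 8*1 - 9*7 - 5*5 = -136
Area = |56 + 136|/2 = 192/2 = 96.0000

96.0000 sq units


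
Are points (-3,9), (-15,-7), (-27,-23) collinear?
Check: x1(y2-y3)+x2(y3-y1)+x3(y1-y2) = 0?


-3*(-7+ 23) - 15*(-23-9) - 27*(9+ 7)
= -48 + 480 - 432 = 0

Yes, collinear (determinant = 0)


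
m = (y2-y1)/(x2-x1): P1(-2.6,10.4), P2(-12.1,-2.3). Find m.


dy = -2.3 - 10.4 = -12.7
dx = -12.1 + 2.6 = -9.5
m = -12.7/(-9.5) = 1.3368

m = 1.3368


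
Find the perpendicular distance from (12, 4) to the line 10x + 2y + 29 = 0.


|10*12 + 2*4 + 29| = |157| = 157
sqrt(100 + 4) = sqrt(104) = 10.1980
d = 157/sqrt(104) = 15.3951

15.3951


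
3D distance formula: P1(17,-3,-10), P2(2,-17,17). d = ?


dx=-15, dy=-14, dz=27
d = sqrt(225+196+729) = sqrt(1150) = 33.9116

33.9116


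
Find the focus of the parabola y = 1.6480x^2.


a = 1.6480
4a = 6.5920
focus = (0, 1/6.5920) = (0, 0.1517)

Focus = (0, 0.1517)


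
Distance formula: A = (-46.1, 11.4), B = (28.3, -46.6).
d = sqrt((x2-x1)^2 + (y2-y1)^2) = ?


dx = 28.3 + 46.1 = 74.4
dy = -46.6 - 11.4 = -58.0
d = sqrt(5535.36 + 3364.0) = sqrt(8899.36) = 94.3364

94.3364


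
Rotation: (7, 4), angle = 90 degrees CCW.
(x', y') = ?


cos(90) = 0, sin(90) = 1
x' = 7*0 - 4*1 = -4
y' = 7*1 + 4*0 = 7

(-4, 7)


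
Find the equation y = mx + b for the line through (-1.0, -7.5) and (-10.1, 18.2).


m = (25.7)/(-9.1) = -2.8242
b = y1 - m*x1 = -7.5 - (25.7*(-1.0))/(-9.1) = -7.5 - 2.8242 = -10.3242

y = -2.8242x - 10.3242


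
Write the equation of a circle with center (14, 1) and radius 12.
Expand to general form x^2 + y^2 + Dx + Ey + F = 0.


(x-14)^2 + (y-1)^2 = 12^2
D = -2h = -28, E = -2k = -2
F = h^2+k^2-r^2 = 196+1-144 = 53

x^2 + y^2 - 28x - 2y + 53 = 0


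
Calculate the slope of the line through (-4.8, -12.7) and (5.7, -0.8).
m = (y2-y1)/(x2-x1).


dy = -0.8 + 12.7 = 11.9
dx = 5.7 + 4.8 = 10.5
m = 11.9/10.5 = 1.1333

m = 1.1333


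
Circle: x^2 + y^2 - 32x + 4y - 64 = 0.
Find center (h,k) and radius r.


h = -D/2 = 32/2 = 16
k = -E/2 = -4/2 = -2
r^2 = h^2 + k^2 - F = 256 + 4 + 64 = 324
r = 18

Center (16, -2), radius = 18


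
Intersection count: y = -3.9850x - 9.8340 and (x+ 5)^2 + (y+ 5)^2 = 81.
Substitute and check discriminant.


Substitute y = -3.9850x - 9.8340: (x+ 5)^2 + (-3.9850x- 9.8340+ 5)^2 = 81
Expand to Ax^2 + Bx + C = 0, where b-k = -4.834
A = 1+m^2 = 16.880225
B = 2(m(b-k) - h) = 2(-3.9850*(-4.834) + 5) = 48.52698
C = h^2 + (b-k)^2 - r^2 = 25 + 23.367556 - 81 = -32.632444
disc = B^2-4AC = 2354.8678 + 2203.3720 = 4558.2398
disc > 0

2 intersection points


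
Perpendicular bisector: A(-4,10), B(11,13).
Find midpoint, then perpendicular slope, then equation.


Midpoint = (3.5, 11.5)
Slope of AB = dy/dx = 3/15 = 0.2000
Perp slope = -dx/dy = -15/3 = -5.0000
b = My - (perp slope)*Mx = 11.5 + (15*3.5)/3 = 11.5 + 17.5000 = 29.0000

y = -5.0000x + 29.0000


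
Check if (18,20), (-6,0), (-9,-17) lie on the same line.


18*(0+ 17) - 6*(-17-20) - 9*(20-0)
= 306 + 222 - 180 = 348

No, not collinear (determinant = 348)


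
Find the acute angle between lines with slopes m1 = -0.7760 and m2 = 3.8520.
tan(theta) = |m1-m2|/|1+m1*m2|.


m1-m2 = -4.628
1+m1*m2 = -1.989152
tan(theta) = |-4.628/(-1.989152)| = 2.326620
theta = arctan(|-4.628/(-1.989152)|) = 66.7416 degrees (acute angle)

66.7416 degrees


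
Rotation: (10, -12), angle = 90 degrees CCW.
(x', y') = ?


cos(90) = 0, sin(90) = 1
x' = 10*0 + 12*1 = 12
y' = 10*1 - 12*0 = 10

(12, 10)


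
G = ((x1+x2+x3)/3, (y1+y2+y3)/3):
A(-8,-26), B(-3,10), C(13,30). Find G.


Gx = (-8- 3+13)/3 = 2/3 = 0.6667
Gy = (-26+10+30)/3 = 14/3 = 4.6667

G = (0.6667, 4.6667)


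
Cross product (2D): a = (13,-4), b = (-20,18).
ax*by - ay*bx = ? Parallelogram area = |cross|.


cross = 13*18 + 4*(-20) = 234 - 80 = 154
Parallelogram area = |154| = 154

cross = 154, parallelogram area = 154


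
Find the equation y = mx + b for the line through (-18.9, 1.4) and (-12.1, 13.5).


m = (12.1)/(6.8) = 1.7794
b = y1 - m*x1 = 1.4 - (12.1*(-18.9))/(6.8) = 1.4 + 33.6309 = 35.0309

y = 1.7794x + 35.0309


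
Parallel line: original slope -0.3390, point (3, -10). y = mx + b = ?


Parallel lines have equal slopes.
m2 = -0.3390
b2 = -10 + 0.3390*3 = -8.9830

y = -0.3390x - 8.9830


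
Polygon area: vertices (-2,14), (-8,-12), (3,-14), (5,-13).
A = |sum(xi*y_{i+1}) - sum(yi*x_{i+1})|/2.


sum(xi*y_{i+1}) = -2*(-12) - 8*(-14) + 3*(-13) + 5*14 = 167
sum(yi*x_{i+1}) = 14*(-8) - 12*3 - 14*5 - 13*(-2) = -192
Area = |167 + 192|/2 = 359/2 = 179.5000

179.5000 sq units


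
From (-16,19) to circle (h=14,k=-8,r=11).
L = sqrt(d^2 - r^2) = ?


d = sqrt((-16-14)^2 + (19+ 8)^2) = sqrt(900+729) = 40.3609
L = sqrt(1629.0000 - 121) = sqrt(1508.0000) = 38.8330

38.8330


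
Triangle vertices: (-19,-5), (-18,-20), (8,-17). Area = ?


-19*(-20+ 17) = 57
-18*(-17+ 5) = 216
8*(-5+ 20) = 120
sum = 393
Area = |393|/2 = 196.5000

196.5000 sq units


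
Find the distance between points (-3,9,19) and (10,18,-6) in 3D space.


dx=13, dy=9, dz=-25
d = sqrt(169+81+625) = sqrt(875) = 29.5804

29.5804


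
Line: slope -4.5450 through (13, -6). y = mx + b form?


y + 6 = -4.5450(x - 13)
y = -4.5450x - 6 + 4.5450*13
y = -4.5450x + 53.0850

y = -4.5450x + 53.0850


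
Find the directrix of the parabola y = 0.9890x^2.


a = 0.9890
1/(4a) = 0.2528
directrix: y = -0.2528 = -0.2528

y = -0.2528


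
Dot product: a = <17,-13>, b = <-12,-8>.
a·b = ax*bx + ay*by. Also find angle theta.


a·b = 17*(-12) - 13*(-8) = -204 + 104 = -100
|a| = sqrt(289+169) = 21.4009
|b| = sqrt(144+64) = 14.4222
cos(theta) = -100/(sqrt(458)*sqrt(208)) = -100/sqrt(95264) = -0.323993
theta = arccos(-100/sqrt(95264)) = 108.9046 degrees

a·b = -100, theta = 108.9046 deg


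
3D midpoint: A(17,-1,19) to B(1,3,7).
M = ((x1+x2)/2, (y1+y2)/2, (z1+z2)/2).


Mx = (17+1)/2 = 9.0000
My = (-1+3)/2 = 1.0000
Mz = (19+7)/2 = 13.0000

M = (9.0000, 1.0000, 13.0000)


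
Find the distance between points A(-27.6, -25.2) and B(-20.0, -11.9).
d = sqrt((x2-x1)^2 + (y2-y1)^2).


dx = -20.0 + 27.6 = 7.6
dy = -11.9 + 25.2 = 13.3
d = sqrt(57.76 + 176.89) = sqrt(234.65) = 15.3183

15.3183


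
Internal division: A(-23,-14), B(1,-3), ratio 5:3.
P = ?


Px = (5*1 + 3*(-23))/8 = -64/8 = -8.0000
Py = (5*(-3) + 3*(-14))/8 = -57/8 = -7.1250

P = (-8.0000, -7.1250)


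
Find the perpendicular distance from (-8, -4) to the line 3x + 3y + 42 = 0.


|3*(-8) + 3*(-4) + 42| = |6| = 6
sqrt(9 + 9) = sqrt(18) = 4.2426
d = 6/sqrt(18) = 1.4142

1.4142


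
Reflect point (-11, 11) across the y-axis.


Reflection rule for y-axis: (-x, y)
(-11, 11) -> (11, 11)

(11, 11)


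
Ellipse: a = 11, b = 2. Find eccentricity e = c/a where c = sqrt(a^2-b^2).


c = sqrt(121-4) = sqrt(117) = 10.8167
e = c/a = sqrt(117)/11 = 0.9833

e = 0.9833


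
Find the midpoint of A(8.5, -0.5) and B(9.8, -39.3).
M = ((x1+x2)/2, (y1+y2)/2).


Mx = (8.5 + 9.8)/2 = 18.3/2 = 9.1500
My = (-0.5 - 39.3)/2 = -39.8/2 = -19.9000

(9.1500, -19.9000)


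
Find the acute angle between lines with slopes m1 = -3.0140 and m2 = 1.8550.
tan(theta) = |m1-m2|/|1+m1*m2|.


m1-m2 = -4.869
1+m1*m2 = -4.59097
tan(theta) = |-4.869/(-4.59097)| = 1.060560
theta = arctan(|-4.869/(-4.59097)|) = 46.6834 degrees (acute angle)

46.6834 degrees


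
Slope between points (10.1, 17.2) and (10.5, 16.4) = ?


dy = 16.4 - 17.2 = -0.8
dx = 10.5 - 10.1 = 0.4
m = -0.8/0.4 = -2.0000

m = -2.0000


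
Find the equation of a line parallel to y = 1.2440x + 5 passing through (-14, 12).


Parallel lines have equal slopes.
m2 = 1.2440
b2 = 12 - 1.2440*(-14) = 29.4160

y = 1.2440x + 29.4160


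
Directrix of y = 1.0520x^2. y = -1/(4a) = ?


a = 1.0520
1/(4a) = 0.2376
directrix: y = -0.2376 = -0.2376

y = -0.2376


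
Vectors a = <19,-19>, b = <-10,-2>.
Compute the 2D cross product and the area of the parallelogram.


cross = 19*(-2) + 19*(-10) = -38 - 190 = -228
Parallelogram area = |-228| = 228

cross = -228, parallelogram area = 228


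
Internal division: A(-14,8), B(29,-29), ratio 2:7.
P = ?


Px = (2*29 + 7*(-14))/9 = -40/9 = -4.4444
Py = (2*(-29) + 7*8)/9 = -2/9 = -0.2222

P = (-4.4444, -0.2222)


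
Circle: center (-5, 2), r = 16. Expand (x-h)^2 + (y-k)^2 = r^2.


(x+ 5)^2 + (y-2)^2 = 16^2
D = -2h = 10, E = -2k = -4
F = h^2+k^2-r^2 = 25+4-256 = -227

x^2 + y^2 + 10x - 4y - 227 = 0


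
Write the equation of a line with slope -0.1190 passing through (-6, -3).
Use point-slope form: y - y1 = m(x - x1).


y + 3 = -0.1190(x + 6)
y = -0.1190x - 3 + 0.1190*(-6)
y = -0.1190x - 3.7140

y = -0.1190x - 3.7140


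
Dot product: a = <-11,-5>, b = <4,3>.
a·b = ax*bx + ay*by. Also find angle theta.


a·b = -11*4 - 5*3 = -44 - 15 = -59
|a| = sqrt(121+25) = 12.0830
|b| = sqrt(16+9) = 5.0000
cos(theta) = -59/(sqrt(146)*sqrt(25)) = -59/sqrt(3650) = -0.976575
theta = arccos(-59/sqrt(3650)) = 167.5741 degrees

a·b = -59, theta = 167.5741 deg


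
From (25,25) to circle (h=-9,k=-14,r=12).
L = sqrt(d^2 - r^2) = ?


d = sqrt((25+ 9)^2 + (25+ 14)^2) = sqrt(1156+1521) = 51.7397
L = sqrt(2677.0000 - 144) = sqrt(2533.0000) = 50.3289

50.3289


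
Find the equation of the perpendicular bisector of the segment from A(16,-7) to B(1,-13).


Midpoint = (8.5, -10)
Slope of AB = dy/dx = -6/(-15) = 0.4000
Perp slope = -dx/dy = -15/6 = -2.5000
b = My - (perp slope)*Mx = -10 + (-15*8.5)/(-6) = -10 + 21.2500 = 11.2500

y = -2.5000x + 11.2500


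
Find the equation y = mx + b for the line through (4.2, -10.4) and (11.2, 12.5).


m = (22.9)/(7) = 3.2714
b = y1 - m*x1 = -10.4 - (22.9*4.2)/(7) = -10.4 - 13.7400 = -24.1400

y = 3.2714x - 24.1400


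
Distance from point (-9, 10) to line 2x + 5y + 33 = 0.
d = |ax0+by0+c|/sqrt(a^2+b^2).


|2*(-9) + 5*10 + 33| = |65| = 65
sqrt(4 + 25) = sqrt(29) = 5.3852
d = 65/sqrt(29) = 12.0702

12.0702


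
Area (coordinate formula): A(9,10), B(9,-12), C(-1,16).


9*(-12-16) = -252
9*(16-10) = 54
-1*(10+ 12) = -22
sum = -220
Area = |-220|/2 = 110.0000

110.0000 sq units


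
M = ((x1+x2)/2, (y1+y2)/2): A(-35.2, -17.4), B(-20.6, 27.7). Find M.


Mx = (-35.2 - 20.6)/2 = -55.8/2 = -27.9000
My = (-17.4 + 27.7)/2 = 10.3/2 = 5.1500

(-27.9000, 5.1500)


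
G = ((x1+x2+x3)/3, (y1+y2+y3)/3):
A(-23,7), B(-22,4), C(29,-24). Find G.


Gx = (-23- 22+29)/3 = -16/3 = -5.3333
Gy = (7+4- 24)/3 = -13/3 = -4.3333

G = (-5.3333, -4.3333)


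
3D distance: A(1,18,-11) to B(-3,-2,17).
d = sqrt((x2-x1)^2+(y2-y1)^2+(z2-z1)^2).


dx=-4, dy=-20, dz=28
d = sqrt(16+400+784) = sqrt(1200) = 34.6410

34.6410


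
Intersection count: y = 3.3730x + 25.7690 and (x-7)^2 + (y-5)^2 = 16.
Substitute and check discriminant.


Substitute y = 3.3730x + 25.7690: (x-7)^2 + (3.3730x+25.7690-5)^2 = 16
Expand to Ax^2 + Bx + C = 0, where b-k = 20.769
A = 1+m^2 = 12.377129
B = 2(m(b-k) - h) = 2(3.3730*20.769 - 7) = 126.107674
C = h^2 + (b-k)^2 - r^2 = 49 + 431.351361 - 16 = 464.351361
disc = B^2-4AC = 15903.1454 - 22989.3468 = -7086.2014
disc < 0

0 intersection points


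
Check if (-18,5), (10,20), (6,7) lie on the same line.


-18*(20-7) + 10*(7-5) + 6*(5-20)
= -234 + 20 - 90 = -304

No, not collinear (determinant = -304)


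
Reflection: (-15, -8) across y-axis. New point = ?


Reflection rule for y-axis: (-x, y)
(-15, -8) -> (15, -8)

(15, -8)


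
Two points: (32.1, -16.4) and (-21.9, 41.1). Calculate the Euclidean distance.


dx = -21.9 - 32.1 = -54.0
dy = 41.1 + 16.4 = 57.5
d = sqrt(2916.0 + 3306.25) = sqrt(6222.25) = 78.8812

78.8812


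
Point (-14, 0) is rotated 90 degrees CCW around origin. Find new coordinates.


cos(90) = 0, sin(90) = 1
x' = -14*0 - 0*1 = 0
y' = -14*1 + 0*0 = -14

(0, -14)


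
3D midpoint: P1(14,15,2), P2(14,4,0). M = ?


Mx = (14+14)/2 = 14.0000
My = (15+4)/2 = 9.5000
Mz = (2+0)/2 = 1.0000

M = (14.0000, 9.5000, 1.0000)


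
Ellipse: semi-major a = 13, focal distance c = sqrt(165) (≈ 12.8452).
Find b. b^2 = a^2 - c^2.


b^2 = 13^2 - (sqrt(165))^2 = 169 - 165 = 4
b = sqrt(4) = 2

b = 2


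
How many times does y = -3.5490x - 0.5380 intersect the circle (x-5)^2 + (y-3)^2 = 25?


Substitute y = -3.5490x - 0.5380: (x-5)^2 + (-3.5490x- 0.5380-3)^2 = 25
Expand to Ax^2 + Bx + C = 0, where b-k = -3.538
A = 1+m^2 = 13.595401
B = 2(m(b-k) - h) = 2(-3.5490*(-3.538) - 5) = 15.112724
C = h^2 + (b-k)^2 - r^2 = 25 + 12.517444 - 25 = 12.517444
disc = B^2-4AC = 228.3944 - 680.7187 = -452.3243
disc < 0

0 intersection points


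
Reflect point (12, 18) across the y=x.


Reflection rule for y=x: (y, x)
(12, 18) -> (18, 12)

(18, 12)


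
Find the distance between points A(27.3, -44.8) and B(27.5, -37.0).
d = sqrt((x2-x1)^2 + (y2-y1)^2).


dx = 27.5 - 27.3 = 0.2
dy = -37.0 + 44.8 = 7.8
d = sqrt(0.04 + 60.84) = sqrt(60.88) = 7.8026

7.8026


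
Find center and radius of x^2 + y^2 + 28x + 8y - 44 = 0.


h = -D/2 = -28/2 = -14
k = -E/2 = -8/2 = -4
r^2 = h^2 + k^2 - F = 196 + 16 + 44 = 256
r = 16

Center (-14, -4), radius = 16


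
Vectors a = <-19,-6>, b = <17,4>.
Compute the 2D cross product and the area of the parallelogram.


cross = -19*4 + 6*17 = -76 + 102 = 26
Parallelogram area = |26| = 26

cross = 26, parallelogram area = 26


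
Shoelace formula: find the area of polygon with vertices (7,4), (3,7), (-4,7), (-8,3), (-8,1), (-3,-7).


sum(xi*y_{i+1}) = 7*7 + 3*7 - 4*3 - 8*1 - 8*(-7) - 3*4 = 94
sum(yi*x_{i+1}) = 4*3 + 7*(-4) + 7*(-8) + 3*(-8) + 1*(-3) - 7*7 = -148
Area = |94 + 148|/2 = 242/2 = 121.0000

121.0000 sq units


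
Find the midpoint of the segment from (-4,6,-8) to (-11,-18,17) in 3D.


Mx = (-4- 11)/2 = -7.5000
My = (6- 18)/2 = -6.0000
Mz = (-8+17)/2 = 4.5000

M = (-7.5000, -6.0000, 4.5000)


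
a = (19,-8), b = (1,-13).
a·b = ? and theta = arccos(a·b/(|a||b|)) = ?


a·b = 19*1 - 8*(-13) = 19 + 104 = 123
|a| = sqrt(361+64) = 20.6155
|b| = sqrt(1+169) = 13.0384
cos(theta) = 123/(sqrt(425)*sqrt(170)) = 123/sqrt(72250) = 0.457600
theta = arccos(123/sqrt(72250)) = 62.7676 degrees

a·b = 123, theta = 62.7676 deg


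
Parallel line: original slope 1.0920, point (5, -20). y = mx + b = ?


Parallel lines have equal slopes.
m2 = 1.0920
b2 = -20 - 1.0920*5 = -25.4600

y = 1.0920x - 25.4600


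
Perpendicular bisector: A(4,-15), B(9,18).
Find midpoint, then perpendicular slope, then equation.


Midpoint = (6.5, 1.5)
Slope of AB = dy/dx = 33/5 = 6.6000
Perp slope = -dx/dy = -5/33 = -0.1515
b = My - (perp slope)*Mx = 1.5 + (5*6.5)/33 = 1.5 + 0.9848 = 2.4848

y = -0.1515x + 2.4848


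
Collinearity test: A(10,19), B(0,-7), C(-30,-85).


10*(-7+ 85) + 0*(-85-19) - 30*(19+ 7)
= 780 + 0 - 780 = 0

Yes, collinear (determinant = 0)


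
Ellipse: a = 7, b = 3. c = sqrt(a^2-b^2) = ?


c^2 = 7^2 - 3^2 = 49 - 9 = 40
c = sqrt(40) = 6.3246

c = 6.3246


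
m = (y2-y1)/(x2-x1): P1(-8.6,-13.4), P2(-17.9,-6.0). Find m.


dy = -6.0 + 13.4 = 7.4
dx = -17.9 + 8.6 = -9.3
m = 7.4/(-9.3) = -0.7957

m = -0.7957


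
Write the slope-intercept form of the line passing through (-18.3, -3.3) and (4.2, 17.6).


m = (20.9)/(22.5) = 0.9289
b = y1 - m*x1 = -3.3 - (20.9*(-18.3))/(22.5) = -3.3 + 16.9987 = 13.6987

y = 0.9289x + 13.6987


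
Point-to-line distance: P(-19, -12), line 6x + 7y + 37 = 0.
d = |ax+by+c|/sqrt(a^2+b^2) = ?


|6*(-19) + 7*(-12) + 37| = |-161| = 161
sqrt(36 + 49) = sqrt(85) = 9.2195
d = 161/sqrt(85) = 17.4629

17.4629


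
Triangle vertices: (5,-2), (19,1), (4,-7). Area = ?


5*(1+ 7) = 40
19*(-7+ 2) = -95
4*(-2-1) = -12
sum = -67
Area = |-67|/2 = 33.5000

33.5000 sq units


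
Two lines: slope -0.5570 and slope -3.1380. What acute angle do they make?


m1-m2 = 2.581
1+m1*m2 = 2.747866
tan(theta) = |2.581/2.747866| = 0.939274
theta = arctan(|2.581/2.747866|) = 43.2064 degrees (acute angle)

43.2064 degrees


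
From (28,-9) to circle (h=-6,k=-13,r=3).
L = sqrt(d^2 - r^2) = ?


d = sqrt((28+ 6)^2 + (-9+ 13)^2) = sqrt(1156+16) = 34.2345
L = sqrt(1172.0000 - 9) = sqrt(1163.0000) = 34.1028

34.1028


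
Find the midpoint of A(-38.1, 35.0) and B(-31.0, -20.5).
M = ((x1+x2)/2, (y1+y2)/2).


Mx = (-38.1 - 31.0)/2 = -69.1/2 = -34.5500
My = (35.0 - 20.5)/2 = 14.5/2 = 7.2500

(-34.5500, 7.2500)


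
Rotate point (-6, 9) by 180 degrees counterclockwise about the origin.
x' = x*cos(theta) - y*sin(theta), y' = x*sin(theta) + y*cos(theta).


cos(180) = -1, sin(180) = 0
x' = -6*(-1) - 9*0 = 6
y' = -6*0 + 9*(-1) = -9

(6, -9)


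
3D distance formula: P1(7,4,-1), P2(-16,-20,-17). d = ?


dx=-23, dy=-24, dz=-16
d = sqrt(529+576+256) = sqrt(1361) = 36.8917

36.8917


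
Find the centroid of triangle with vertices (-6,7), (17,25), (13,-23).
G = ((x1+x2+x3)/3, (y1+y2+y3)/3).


Gx = (-6+17+13)/3 = 24/3 = 8.0000
Gy = (7+25- 23)/3 = 9/3 = 3.0000

G = (8.0000, 3.0000)


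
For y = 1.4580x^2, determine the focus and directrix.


a = 1.4580
1/(4a) = 0.1715
Focus = (0, 0.1715)
Directrix: y = -0.1715

Focus = (0, 0.1715), Directrix: y = -0.1715


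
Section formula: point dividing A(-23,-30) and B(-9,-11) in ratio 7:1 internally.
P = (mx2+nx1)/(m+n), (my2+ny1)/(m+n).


Px = (7*(-9) + 1*(-23))/8 = -86/8 = -10.7500
Py = (7*(-11) + 1*(-30))/8 = -107/8 = -13.3750

P = (-10.7500, -13.3750)


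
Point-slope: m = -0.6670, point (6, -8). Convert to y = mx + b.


y + 8 = -0.6670(x - 6)
y = -0.6670x - 8 + 0.6670*6
y = -0.6670x - 3.9980

y = -0.6670x - 3.9980


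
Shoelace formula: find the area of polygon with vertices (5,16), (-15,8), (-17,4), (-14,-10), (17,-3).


sum(xi*y_{i+1}) = 5*8 - 15*4 - 17*(-10) - 14*(-3) + 17*16 = 464
sum(yi*x_{i+1}) = 16*(-15) + 8*(-17) + 4*(-14) - 10*17 - 3*5 = -617
Area = |464 + 617|/2 = 1081/2 = 540.5000

540.5000 sq units


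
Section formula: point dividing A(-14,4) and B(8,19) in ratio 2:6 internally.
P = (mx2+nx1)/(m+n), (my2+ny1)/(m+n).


Px = (2*8 + 6*(-14))/8 = -68/8 = -8.5000
Py = (2*19 + 6*4)/8 = 62/8 = 7.7500

P = (-8.5000, 7.7500)


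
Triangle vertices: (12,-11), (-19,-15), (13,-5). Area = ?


12*(-15+ 5) = -120
-19*(-5+ 11) = -114
13*(-11+ 15) = 52
sum = -182
Area = |-182|/2 = 91.0000

91.0000 sq units


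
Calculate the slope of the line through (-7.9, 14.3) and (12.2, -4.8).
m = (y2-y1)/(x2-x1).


dy = -4.8 - 14.3 = -19.1
dx = 12.2 + 7.9 = 20.1
m = -19.1/20.1 = -0.9502

m = -0.9502


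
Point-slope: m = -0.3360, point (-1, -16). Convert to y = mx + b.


y + 16 = -0.3360(x + 1)
y = -0.3360x - 16 + 0.3360*(-1)
y = -0.3360x - 16.3360

y = -0.3360x - 16.3360


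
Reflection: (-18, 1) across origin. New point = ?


Reflection rule for origin: (-x, -y)
(-18, 1) -> (18, -1)

(18, -1)


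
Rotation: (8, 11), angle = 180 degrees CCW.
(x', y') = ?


cos(180) = -1, sin(180) = 0
x' = 8*(-1) - 11*0 = -8
y' = 8*0 + 11*(-1) = -11

(-8, -11)


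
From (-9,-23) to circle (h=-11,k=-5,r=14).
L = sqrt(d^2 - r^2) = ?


d = sqrt((-9+ 11)^2 + (-23+ 5)^2) = sqrt(4+324) = 18.1108
L = sqrt(328.0000 - 196) = sqrt(132.0000) = 11.4891

11.4891


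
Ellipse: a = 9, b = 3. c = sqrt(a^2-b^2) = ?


c^2 = 9^2 - 3^2 = 81 - 9 = 72
c = sqrt(72) = 8.4853

c = 8.4853


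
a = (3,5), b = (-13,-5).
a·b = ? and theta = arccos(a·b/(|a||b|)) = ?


a·b = 3*(-13) + 5*(-5) = -39 - 25 = -64
|a| = sqrt(9+25) = 5.8310
|b| = sqrt(169+25) = 13.9284
cos(theta) = -64/(sqrt(34)*sqrt(194)) = -64/sqrt(6596) = -0.788024
theta = arccos(-64/sqrt(6596)) = 142.0013 degrees

a·b = -64, theta = 142.0013 deg


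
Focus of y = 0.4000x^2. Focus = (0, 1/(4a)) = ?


a = 0.4000
4a = 1.6000
focus = (0, 1/1.6000) = (0, 0.6250)

Focus = (0, 0.6250)


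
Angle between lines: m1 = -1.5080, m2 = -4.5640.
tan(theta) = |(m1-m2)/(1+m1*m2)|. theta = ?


m1-m2 = 3.056
1+m1*m2 = 7.882512
tan(theta) = |3.056/7.882512| = 0.387694
theta = arctan(|3.056/7.882512|) = 21.1910 degrees (acute angle)

21.1910 degrees


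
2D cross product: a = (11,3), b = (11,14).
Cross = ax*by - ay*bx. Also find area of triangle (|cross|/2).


cross = 11*14 - 3*11 = 154 - 33 = 121
Triangle area = |121|/2 = 121/2 = 60.5000

cross = 121, triangle area = 60.5000


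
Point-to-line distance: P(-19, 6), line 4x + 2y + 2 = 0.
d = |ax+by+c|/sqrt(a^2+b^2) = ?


|4*(-19) + 2*6 + 2| = |-62| = 62
sqrt(16 + 4) = sqrt(20) = 4.4721
d = 62/sqrt(20) = 13.8636

13.8636


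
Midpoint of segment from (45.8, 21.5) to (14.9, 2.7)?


Mx = (45.8 + 14.9)/2 = 60.7/2 = 30.3500
My = (21.5 + 2.7)/2 = 24.2/2 = 12.1000

(30.3500, 12.1000)


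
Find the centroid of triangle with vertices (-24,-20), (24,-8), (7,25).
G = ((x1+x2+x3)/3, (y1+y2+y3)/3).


Gx = (-24+24+7)/3 = 7/3 = 2.3333
Gy = (-20- 8+25)/3 = -3/3 = -1.0000

G = (2.3333, -1.0000)


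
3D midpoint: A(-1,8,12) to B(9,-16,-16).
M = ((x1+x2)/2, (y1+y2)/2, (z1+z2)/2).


Mx = (-1+9)/2 = 4.0000
My = (8- 16)/2 = -4.0000
Mz = (12- 16)/2 = -2.0000

M = (4.0000, -4.0000, -2.0000)


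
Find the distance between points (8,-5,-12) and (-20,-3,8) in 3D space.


dx=-28, dy=2, dz=20
d = sqrt(784+4+400) = sqrt(1188) = 34.4674

34.4674


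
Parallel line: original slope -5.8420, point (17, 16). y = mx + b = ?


Parallel lines have equal slopes.
m2 = -5.8420
b2 = 16 + 5.8420*17 = 115.3140

y = -5.8420x + 115.3140


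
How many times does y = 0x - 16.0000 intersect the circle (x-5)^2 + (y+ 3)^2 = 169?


Substitute y = 0x - 16.0000: (x-5)^2 + (0x- 16.0000+ 3)^2 = 169
Expand to Ax^2 + Bx + C = 0, where b-k = -13
A = 1+m^2 = 1
B = 2(m(b-k) - h) = 2(0*(-13) - 5) = -10
C = h^2 + (b-k)^2 - r^2 = 25 + 169 - 169 = 25
disc = B^2-4AC = 100.0000 - 100.0000 = 0
disc = 0

1 intersection point (tangent)


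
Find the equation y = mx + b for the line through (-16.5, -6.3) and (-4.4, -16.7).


m = (-10.4)/(12.1) = -0.8595
b = y1 - m*x1 = -6.3 - (-10.4*(-16.5))/(12.1) = -6.3 - 14.1818 = -20.4818

y = -0.8595x - 20.4818


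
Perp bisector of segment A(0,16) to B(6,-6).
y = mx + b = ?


Midpoint = (3, 5)
Slope of AB = dy/dx = -22/6 = -3.6667
Perp slope = -dx/dy = 6/22 = 0.2727
b = My - (perp slope)*Mx = 5 + (6*3)/(-22) = 5 - 0.8182 = 4.1818

y = 0.2727x + 4.1818


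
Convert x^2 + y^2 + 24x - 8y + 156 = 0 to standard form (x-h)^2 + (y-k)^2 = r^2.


h = -D/2 = -24/2 = -12
k = -E/2 = 8/2 = 4
r^2 = h^2 + k^2 - F = 144 + 16 - 156 = 4
r = 2

Center (-12, 4), radius = 2


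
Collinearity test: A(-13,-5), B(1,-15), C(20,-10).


-13*(-15+ 10) + 1*(-10+ 5) + 20*(-5+ 15)
= 65 - 5 + 200 = 260

No, not collinear (determinant = 260)


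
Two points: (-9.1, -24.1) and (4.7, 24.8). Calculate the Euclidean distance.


dx = 4.7 + 9.1 = 13.8
dy = 24.8 + 24.1 = 48.9
d = sqrt(190.44 + 2391.21) = sqrt(2581.65) = 50.8099

50.8099


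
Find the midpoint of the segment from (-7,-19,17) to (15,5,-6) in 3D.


Mx = (-7+15)/2 = 4.0000
My = (-19+5)/2 = -7.0000
Mz = (17- 6)/2 = 5.5000

M = (4.0000, -7.0000, 5.5000)


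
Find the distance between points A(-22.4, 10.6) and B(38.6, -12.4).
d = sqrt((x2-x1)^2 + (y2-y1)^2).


dx = 38.6 + 22.4 = 61.0
dy = -12.4 - 10.6 = -23.0
d = sqrt(3721.0 + 529.0) = sqrt(4250.0) = 65.1920

65.1920


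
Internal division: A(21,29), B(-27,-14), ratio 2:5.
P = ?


Px = (2*(-27) + 5*21)/7 = 51/7 = 7.2857
Py = (2*(-14) + 5*29)/7 = 117/7 = 16.7143

P = (7.2857, 16.7143)


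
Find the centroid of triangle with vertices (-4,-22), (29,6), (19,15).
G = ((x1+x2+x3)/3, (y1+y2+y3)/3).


Gx = (-4+29+19)/3 = 44/3 = 14.6667
Gy = (-22+6+15)/3 = -1/3 = -0.3333

G = (14.6667, -0.3333)


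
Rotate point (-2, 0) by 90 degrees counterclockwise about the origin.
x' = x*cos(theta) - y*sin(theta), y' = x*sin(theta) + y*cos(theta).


cos(90) = 0, sin(90) = 1
x' = -2*0 - 0*1 = 0
y' = -2*1 + 0*0 = -2

(0, -2)


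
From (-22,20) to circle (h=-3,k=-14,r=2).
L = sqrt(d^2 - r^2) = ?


d = sqrt((-22+ 3)^2 + (20+ 14)^2) = sqrt(361+1156) = 38.9487
L = sqrt(1517.0000 - 4) = sqrt(1513.0000) = 38.8973

38.8973


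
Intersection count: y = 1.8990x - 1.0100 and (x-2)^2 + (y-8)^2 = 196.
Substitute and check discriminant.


Substitute y = 1.8990x - 1.0100: (x-2)^2 + (1.8990x- 1.0100-8)^2 = 196
Expand to Ax^2 + Bx + C = 0, where b-k = -9.01
A = 1+m^2 = 4.606201
B = 2(m(b-k) - h) = 2(1.8990*(-9.01) - 2) = -38.21998
C = h^2 + (b-k)^2 - r^2 = 4 + 81.1801 - 196 = -110.8199
disc = B^2-4AC = 1460.7669 + 2041.8349 = 3502.6018
disc > 0

2 intersection points


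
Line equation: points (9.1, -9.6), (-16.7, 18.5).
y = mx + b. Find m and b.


m = (28.1)/(-25.8) = -1.0891
b = y1 - m*x1 = -9.6 - (28.1*9.1)/(-25.8) = -9.6 + 9.9112 = 0.3112

y = -1.0891x + 0.3112


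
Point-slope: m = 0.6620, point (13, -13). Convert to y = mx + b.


y + 13 = 0.6620(x - 13)
y = 0.6620x - 13 - 0.6620*13
y = 0.6620x - 21.6060

y = 0.6620x - 21.6060


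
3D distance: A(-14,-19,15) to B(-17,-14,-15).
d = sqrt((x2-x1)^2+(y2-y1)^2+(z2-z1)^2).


dx=-3, dy=5, dz=-30
d = sqrt(9+25+900) = sqrt(934) = 30.5614

30.5614


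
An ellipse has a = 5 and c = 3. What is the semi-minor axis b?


b^2 = 5^2 - (3)^2 = 25 - 9 = 16
b = sqrt(16) = 4

b = 4


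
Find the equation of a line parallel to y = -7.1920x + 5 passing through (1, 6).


Parallel lines have equal slopes.
m2 = -7.1920
b2 = 6 + 7.1920*1 = 13.1920

y = -7.1920x + 13.1920


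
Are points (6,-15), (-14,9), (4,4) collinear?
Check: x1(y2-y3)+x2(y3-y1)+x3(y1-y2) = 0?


6*(9-4) - 14*(4+ 15) + 4*(-15-9)
= 30 - 266 - 96 = -332

No, not collinear (determinant = -332)


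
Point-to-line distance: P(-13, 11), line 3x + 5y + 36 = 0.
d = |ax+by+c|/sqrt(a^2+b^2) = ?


|3*(-13) + 5*11 + 36| = |52| = 52
sqrt(9 + 25) = sqrt(34) = 5.8310
d = 52/sqrt(34) = 8.9179

8.9179


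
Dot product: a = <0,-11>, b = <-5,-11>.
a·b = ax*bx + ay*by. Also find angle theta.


a·b = 0*(-5) - 11*(-11) = 0 + 121 = 121
|a| = sqrt(0+121) = 11.0000
|b| = sqrt(25+121) = 12.0830
cos(theta) = 121/(sqrt(121)*sqrt(146)) = 121/sqrt(17666) = 0.910366
theta = arccos(121/sqrt(17666)) = 24.4440 degrees

a·b = 121, theta = 24.4440 deg


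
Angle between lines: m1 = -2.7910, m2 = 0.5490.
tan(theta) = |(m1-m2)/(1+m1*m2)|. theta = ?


m1-m2 = -3.34
1+m1*m2 = -0.532259
tan(theta) = |-3.34/(-0.532259)| = 6.275140
theta = arctan(|-3.34/(-0.532259)|) = 80.9455 degrees (acute angle)

80.9455 degrees


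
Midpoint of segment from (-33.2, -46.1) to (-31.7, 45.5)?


Mx = (-33.2 - 31.7)/2 = -64.9/2 = -32.4500
My = (-46.1 + 45.5)/2 = -0.6/2 = -0.3000

(-32.4500, -0.3000)


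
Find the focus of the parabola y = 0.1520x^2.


a = 0.1520
4a = 0.6080
focus = (0, 1/0.6080) = (0, 1.6447)

Focus = (0, 1.6447)


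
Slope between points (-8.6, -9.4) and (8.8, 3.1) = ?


dy = 3.1 + 9.4 = 12.5
dx = 8.8 + 8.6 = 17.4
m = 12.5/17.4 = 0.7184

m = 0.7184


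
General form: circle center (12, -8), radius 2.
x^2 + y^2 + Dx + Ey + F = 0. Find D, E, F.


(x-12)^2 + (y+ 8)^2 = 2^2
D = -2h = -24, E = -2k = 16
F = h^2+k^2-r^2 = 144+64-4 = 204

D = -24, E = 16, F = 204


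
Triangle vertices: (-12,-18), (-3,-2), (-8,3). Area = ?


-12*(-2-3) = 60
-3*(3+ 18) = -63
-8*(-18+ 2) = 128
sum = 125
Area = |125|/2 = 62.5000

62.5000 sq units


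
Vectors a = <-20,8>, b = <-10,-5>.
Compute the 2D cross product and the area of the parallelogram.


cross = -20*(-5) - 8*(-10) = 100 + 80 = 180
Parallelogram area = |180| = 180

cross = 180, parallelogram area = 180


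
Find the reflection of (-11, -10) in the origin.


Reflection rule for origin: (-x, -y)
(-11, -10) -> (11, 10)

(11, 10)


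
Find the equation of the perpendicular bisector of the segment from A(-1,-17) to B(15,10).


Midpoint = (7, -3.5)
Slope of AB = dy/dx = 27/16 = 1.6875
Perp slope = -dx/dy = -16/27 = -0.5926
b = My - (perp slope)*Mx = -3.5 + (16*7)/27 = -3.5 + 4.1481 = 0.6481

y = -0.5926x + 0.6481


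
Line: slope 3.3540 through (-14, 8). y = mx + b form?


y - 8 = 3.3540(x + 14)
y = 3.3540x + 8 - 3.3540*(-14)
y = 3.3540x + 54.9560

y = 3.3540x + 54.9560


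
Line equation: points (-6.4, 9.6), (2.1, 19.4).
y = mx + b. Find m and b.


m = (9.8)/(8.5) = 1.1529
b = y1 - m*x1 = 9.6 - (9.8*(-6.4))/(8.5) = 9.6 + 7.3788 = 16.9788

y = 1.1529x + 16.9788


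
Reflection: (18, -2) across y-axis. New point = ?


Reflection rule for y-axis: (-x, y)
(18, -2) -> (-18, -2)

(-18, -2)


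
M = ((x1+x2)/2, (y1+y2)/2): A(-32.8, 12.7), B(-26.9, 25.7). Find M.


Mx = (-32.8 - 26.9)/2 = -59.7/2 = -29.8500
My = (12.7 + 25.7)/2 = 38.4/2 = 19.2000

(-29.8500, 19.2000)


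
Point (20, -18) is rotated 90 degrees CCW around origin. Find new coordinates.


cos(90) = 0, sin(90) = 1
x' = 20*0 + 18*1 = 18
y' = 20*1 - 18*0 = 20

(18, 20)


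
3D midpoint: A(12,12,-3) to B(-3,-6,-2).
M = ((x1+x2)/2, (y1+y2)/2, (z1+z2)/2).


Mx = (12- 3)/2 = 4.5000
My = (12- 6)/2 = 3.0000
Mz = (-3- 2)/2 = -2.5000

M = (4.5000, 3.0000, -2.5000)


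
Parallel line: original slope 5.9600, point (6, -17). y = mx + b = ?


Parallel lines have equal slopes.
m2 = 5.9600
b2 = -17 - 5.9600*6 = -52.7600

y = 5.9600x - 52.7600


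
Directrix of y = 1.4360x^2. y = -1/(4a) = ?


a = 1.4360
1/(4a) = 0.1741
directrix: y = -0.1741 = -0.1741

y = -0.1741


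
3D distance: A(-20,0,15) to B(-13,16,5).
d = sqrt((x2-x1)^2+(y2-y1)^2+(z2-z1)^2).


dx=7, dy=16, dz=-10
d = sqrt(49+256+100) = sqrt(405) = 20.1246

20.1246


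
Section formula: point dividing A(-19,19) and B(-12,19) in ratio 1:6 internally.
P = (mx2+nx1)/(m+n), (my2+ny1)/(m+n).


Px = (1*(-12) + 6*(-19))/7 = -126/7 = -18.0000
Py = (1*19 + 6*19)/7 = 133/7 = 19.0000

P = (-18.0000, 19.0000)


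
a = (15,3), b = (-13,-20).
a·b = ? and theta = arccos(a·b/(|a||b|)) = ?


a·b = 15*(-13) + 3*(-20) = -195 - 60 = -255
|a| = sqrt(225+9) = 15.2971
|b| = sqrt(169+400) = 23.8537
cos(theta) = -255/(sqrt(234)*sqrt(569)) = -255/sqrt(133146) = -0.698837
theta = arccos(-255/sqrt(133146)) = 134.3338 degrees

a·b = -255, theta = 134.3338 deg


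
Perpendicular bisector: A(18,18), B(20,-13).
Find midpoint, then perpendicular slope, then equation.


Midpoint = (19, 2.5)
Slope of AB = dy/dx = -31/2 = -15.5000
Perp slope = -dx/dy = 2/31 = 0.0645
b = My - (perp slope)*Mx = 2.5 + (2*19)/(-31) = 2.5 - 1.2258 = 1.2742

y = 0.0645x + 1.2742


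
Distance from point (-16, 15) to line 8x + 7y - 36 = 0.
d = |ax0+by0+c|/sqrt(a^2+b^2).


|8*(-16) + 7*15 - 36| = |-59| = 59
sqrt(64 + 49) = sqrt(113) = 10.6301
d = 59/sqrt(113) = 5.5503

5.5503


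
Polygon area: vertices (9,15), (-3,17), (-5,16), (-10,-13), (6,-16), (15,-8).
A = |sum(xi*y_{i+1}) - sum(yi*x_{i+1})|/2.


sum(xi*y_{i+1}) = 9*17 - 3*16 - 5*(-13) - 10*(-16) + 6*(-8) + 15*15 = 507
sum(yi*x_{i+1}) = 15*(-3) + 17*(-5) + 16*(-10) - 13*6 - 16*15 - 8*9 = -680
Area = |507 + 680|/2 = 1187/2 = 593.5000

593.5000 sq units
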